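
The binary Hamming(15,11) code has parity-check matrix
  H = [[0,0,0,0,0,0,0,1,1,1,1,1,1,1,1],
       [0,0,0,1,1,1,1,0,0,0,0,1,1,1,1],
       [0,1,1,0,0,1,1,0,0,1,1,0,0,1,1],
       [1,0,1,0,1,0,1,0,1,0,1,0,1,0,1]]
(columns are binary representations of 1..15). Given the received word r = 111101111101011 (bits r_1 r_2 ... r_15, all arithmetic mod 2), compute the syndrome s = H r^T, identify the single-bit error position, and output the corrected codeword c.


s = (0, 0, 1, 1)^T, error position = 3, corrected codeword c = 110101111101011

Compute s = H r^T mod 2 one row at a time:
  s_1 = 1 + 1 + 1 + 0 + 1 + 0 + 1 + 1 = 6 ≡ 0 (mod 2).
  s_2 = 1 + 0 + 1 + 1 + 1 + 0 + 1 + 1 = 6 ≡ 0 (mod 2).
  s_3 = 1 + 1 + 1 + 1 + 1 + 0 + 1 + 1 = 7 ≡ 1 (mod 2).
  s_4 = 1 + 1 + 0 + 1 + 1 + 0 + 0 + 1 = 5 ≡ 1 (mod 2).
s = (0, 0, 1, 1)^T — this equals column 3 of H (binary 0011), so error is at position 3.
Correct: flip bit 3 of r = 111101111101011 to get c = 110101111101011.


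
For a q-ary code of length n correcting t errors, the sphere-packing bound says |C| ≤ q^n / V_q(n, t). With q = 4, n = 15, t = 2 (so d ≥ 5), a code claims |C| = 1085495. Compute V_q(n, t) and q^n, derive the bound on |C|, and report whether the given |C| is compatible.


V_q(n, t) = 991, q^n = 1073741824, Hamming bound = 1083493, |C| = 1085495 > bound (violated).

Step 1: Compute V_q(n, t) = Σ_{j=0}^2 C(n, j) (q−1)^j.
  j = 0: C(15,0)·(3)^0 = 1·1 = 1.
  j = 1: C(15,1)·(3)^1 = 15·3 = 45.
  j = 2: C(15,2)·(3)^2 = 105·9 = 945.
  V_q(n, t) = 1 + 45 + 945 = 991.
Step 2: q^n = 4^15 = 1073741824.
Step 3: Hamming bound ⌊q^n / V_q(n,t)⌋ = ⌊1073741824/991⌋ = 1083493.
Step 4: Compare |C| = 1085495 to 1083493: violated.
The claimed |C| lies above the Hamming bound, so no 4-ary code of length 15 with d ≥ 5 can have 1085495 codewords.


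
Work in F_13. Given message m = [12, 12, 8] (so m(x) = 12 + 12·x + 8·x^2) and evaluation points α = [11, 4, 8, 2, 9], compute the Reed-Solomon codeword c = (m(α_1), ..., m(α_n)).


c = [7, 6, 9, 3, 1]

Message polynomial: m(x) = 12 + 12·x + 8·x^2 (mod 13).
For each evaluation point α_i, compute m(α_i) mod 13:
  α_1 = 11: Horner steps 8 → 9 → 7, so m(11) = 7.
  α_2 = 4: Horner steps 8 → 5 → 6, so m(4) = 6.
  α_3 = 8: Horner steps 8 → 11 → 9, so m(8) = 9.
  α_4 = 2: Horner steps 8 → 2 → 3, so m(2) = 3.
  α_5 = 9: Horner steps 8 → 6 → 1, so m(9) = 1.
Codeword c = [7, 6, 9, 3, 1] ∈ F_13^5.


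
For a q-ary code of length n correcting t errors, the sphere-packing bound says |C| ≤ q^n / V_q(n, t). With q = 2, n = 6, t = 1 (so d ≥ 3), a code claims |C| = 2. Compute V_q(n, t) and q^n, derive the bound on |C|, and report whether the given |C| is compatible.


V_q(n, t) = 7, q^n = 64, Hamming bound = 9, |C| = 2 ≤ bound (satisfied).

Step 1: Compute V_q(n, t) = Σ_{j=0}^1 C(n, j) (q−1)^j.
  j = 0: C(6,0)·(1)^0 = 1·1 = 1.
  j = 1: C(6,1)·(1)^1 = 6·1 = 6.
  V_q(n, t) = 1 + 6 = 7.
Step 2: q^n = 2^6 = 64.
Step 3: Hamming bound ⌊q^n / V_q(n,t)⌋ = ⌊64/7⌋ = 9.
Step 4: Compare |C| = 2 to 9: satisfied.
The claimed |C| lies below the Hamming bound.


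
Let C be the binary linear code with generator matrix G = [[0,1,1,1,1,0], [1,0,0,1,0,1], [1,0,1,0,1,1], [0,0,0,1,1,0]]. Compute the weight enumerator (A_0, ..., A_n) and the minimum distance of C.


Weight distribution: A_0 = 1, A_1 = 2, A_2 = 2, A_3 = 4, A_4 = 5, A_5 = 2. Minimum distance d = 1.

Enumerate all 2^4 = 16 messages m ∈ F_2^4.
For each, compute codeword c = mG in F_2^6, then tally its weight.
  m = 0000 → c = 000000, weight = 0.
  m = 1000 → c = 011110, weight = 4.
  m = 0100 → c = 100101, weight = 3.
  m = 1100 → c = 111011, weight = 5.
  m = 0010 → c = 101011, weight = 4.
  m = 1010 → c = 110101, weight = 4.
  m = 0110 → c = 001110, weight = 3.
  m = 1110 → c = 010000, weight = 1.
  m = 0001 → c = 000110, weight = 2.
  m = 1001 → c = 011000, weight = 2.
  m = 0101 → c = 100011, weight = 3.
  m = 1101 → c = 111101, weight = 5.
  m = 0011 → c = 101101, weight = 4.
  m = 1011 → c = 110011, weight = 4.
  m = 0111 → c = 001000, weight = 1.
  m = 1111 → c = 010110, weight = 3.
Tally weights:
  weight 0: 1 codewords.
  weight 1: 2 codewords.
  weight 2: 2 codewords.
  weight 3: 4 codewords.
  weight 4: 5 codewords.
  weight 5: 2 codewords.
Minimum distance d = smallest w > 0 with A_w > 0 = 1.
Sanity: Σ A_w = 16 = 2^4 = 16 ✓.


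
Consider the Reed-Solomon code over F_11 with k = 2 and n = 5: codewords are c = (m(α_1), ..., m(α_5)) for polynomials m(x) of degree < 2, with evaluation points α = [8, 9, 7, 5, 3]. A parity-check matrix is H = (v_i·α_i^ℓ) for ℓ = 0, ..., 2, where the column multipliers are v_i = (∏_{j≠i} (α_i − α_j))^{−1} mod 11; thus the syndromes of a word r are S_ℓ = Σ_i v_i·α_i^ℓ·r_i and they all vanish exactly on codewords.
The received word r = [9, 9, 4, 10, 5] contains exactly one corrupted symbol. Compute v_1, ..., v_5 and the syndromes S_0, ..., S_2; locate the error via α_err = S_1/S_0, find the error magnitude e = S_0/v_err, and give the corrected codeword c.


S = (9, 6, 4), error at position 1, error magnitude e = 8, c = [1, 9, 4, 10, 5].

Step 1: column multipliers v_i = (∏_{j≠i}(α_i − α_j))^{−1} mod 11.
  i = 1 (α = 8): (8−9)(8−7)(8−5)(8−3) = (−1)·1·3·5 = −15 ≡ 7, so v_1 = 7^{−1} = 8 (mod 11).
  i = 2 (α = 9): (9−8)(9−7)(9−5)(9−3) = 1·2·4·6 = 48 ≡ 4, so v_2 = 4^{−1} = 3 (mod 11).
  i = 3 (α = 7): (7−8)(7−9)(7−5)(7−3) = (−1)·(−2)·2·4 = 16 ≡ 5, so v_3 = 5^{−1} = 9 (mod 11).
  i = 4 (α = 5): (5−8)(5−9)(5−7)(5−3) = (−3)·(−4)·(−2)·2 = −48 ≡ 7, so v_4 = 7^{−1} = 8 (mod 11).
  i = 5 (α = 3): (3−8)(3−9)(3−7)(3−5) = (−5)·(−6)·(−4)·(−2) = 240 ≡ 9, so v_5 = 9^{−1} = 5 (mod 11).
  v = [8, 3, 9, 8, 5].
Step 2: syndromes of r = [9, 9, 4, 10, 5] (all sums mod 11).
  S_0 = Σ v_i r_i = 8·9 + 3·9 + 9·4 + 8·10 + 5·5 = 240 ≡ 9.
  S_1 = Σ v_i α_i r_i = 8·8·9 + 3·9·9 + 9·7·4 + 8·5·10 + 5·3·5 = 1546 ≡ 6.
  α_i^2 mod 11 = [9, 4, 5, 3, 9].
  S_2 = Σ v_i α_i^2 r_i = 8·9·9 + 3·4·9 + 9·5·4 + 8·3·10 + 5·9·5 = 1401 ≡ 4.
  S = (9, 6, 4) ≠ 0, so r is not a codeword (an error is present).
Step 3: locate the error. For a single error e at position i, S_ℓ = v_i·e·α_i^ℓ, so α_err = S_1/S_0.
  S_0^{−1} = 9^{−1} = 5 (mod 11), so α_err = 6·5 = 30 ≡ 8 = α_1. Error position i = 1.
  Consistency check: S_2/S_1 = 4·2 = 8 ≡ 8 = α_err ✓ (single-error assumption holds).
Step 4: error magnitude e = S_0/v_1 = S_0·∏_{j≠1}(α_1 − α_j) = 9·7 = 63 ≡ 8 (mod 11).
Step 5: correct position 1: c_1 = r_1 − e = 9 − 8 ≡ 1 (mod 11). Hence c = [1, 9, 4, 10, 5].
  Check: interpolating c through the α_i gives m(x) = 3 + 8·x (degree < 2) with m(α_i) = c_i for every i, so c is indeed a codeword.


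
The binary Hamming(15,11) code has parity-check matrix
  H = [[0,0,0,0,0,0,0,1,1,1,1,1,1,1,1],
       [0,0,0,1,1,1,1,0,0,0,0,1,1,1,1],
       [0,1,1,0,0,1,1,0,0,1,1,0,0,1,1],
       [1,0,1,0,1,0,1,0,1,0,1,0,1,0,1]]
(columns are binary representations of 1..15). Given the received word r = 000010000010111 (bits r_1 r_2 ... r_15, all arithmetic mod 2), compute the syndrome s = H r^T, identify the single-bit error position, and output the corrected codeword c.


s = (0, 0, 1, 0)^T, error position = 2, corrected codeword c = 010010000010111

Compute s = H r^T mod 2 one row at a time:
  s_1 = 0 + 0 + 0 + 1 + 0 + 1 + 1 + 1 = 4 ≡ 0 (mod 2).
  s_2 = 0 + 1 + 0 + 0 + 0 + 1 + 1 + 1 = 4 ≡ 0 (mod 2).
  s_3 = 0 + 0 + 0 + 0 + 0 + 1 + 1 + 1 = 3 ≡ 1 (mod 2).
  s_4 = 0 + 0 + 1 + 0 + 0 + 1 + 1 + 1 = 4 ≡ 0 (mod 2).
s = (0, 0, 1, 0)^T — this equals column 2 of H (binary 0010), so error is at position 2.
Correct: flip bit 2 of r = 000010000010111 to get c = 010010000010111.


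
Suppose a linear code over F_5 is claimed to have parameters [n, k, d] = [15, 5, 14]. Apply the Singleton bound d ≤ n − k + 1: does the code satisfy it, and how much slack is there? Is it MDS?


Singleton RHS = n − k + 1 = 11, slack = -3, bound violated (no such code; not MDS).

Singleton bound: d ≤ n − k + 1.
Here n = 15, k = 5, so n − k + 1 = 11.
Given d = 14, check d ≤ 11: NO.
Slack = (n − k + 1) − d = -3.
The slack is negative: d = 14 exceeds n − k + 1 = 11 by 3, so the Singleton bound is violated and no linear [15, 5, 14]_5 code can exist. In particular it is not MDS (MDS requires d = n − k + 1 exactly).
Description: the claimed parameters are [15, 5, 14]_5; such a code would be impossible (violates the Singleton bound).


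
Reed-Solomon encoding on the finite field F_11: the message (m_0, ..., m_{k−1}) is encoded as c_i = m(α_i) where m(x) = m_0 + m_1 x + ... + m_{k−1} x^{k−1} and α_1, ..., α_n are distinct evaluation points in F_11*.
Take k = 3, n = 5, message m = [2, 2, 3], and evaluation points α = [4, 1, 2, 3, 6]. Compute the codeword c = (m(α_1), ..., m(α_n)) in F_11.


c = [3, 7, 7, 2, 1]

Message polynomial: m(x) = 2 + 2·x + 3·x^2 (mod 11).
For each evaluation point α_i, compute m(α_i) mod 11:
  α_1 = 4: Horner steps 3 → 3 → 3, so m(4) = 3.
  α_2 = 1: Horner steps 3 → 5 → 7, so m(1) = 7.
  α_3 = 2: Horner steps 3 → 8 → 7, so m(2) = 7.
  α_4 = 3: Horner steps 3 → 0 → 2, so m(3) = 2.
  α_5 = 6: Horner steps 3 → 9 → 1, so m(6) = 1.
Codeword c = [3, 7, 7, 2, 1] ∈ F_11^5.


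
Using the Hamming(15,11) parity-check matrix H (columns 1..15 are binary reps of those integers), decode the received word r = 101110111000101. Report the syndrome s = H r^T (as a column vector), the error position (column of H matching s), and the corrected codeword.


s = (0, 1, 1, 1)^T, error position = 7, corrected codeword c = 101110011000101

Compute s = H r^T mod 2 one row at a time:
  s_1 = 1 + 1 + 0 + 0 + 0 + 1 + 0 + 1 = 4 ≡ 0 (mod 2).
  s_2 = 1 + 1 + 0 + 1 + 0 + 1 + 0 + 1 = 5 ≡ 1 (mod 2).
  s_3 = 0 + 1 + 0 + 1 + 0 + 0 + 0 + 1 = 3 ≡ 1 (mod 2).
  s_4 = 1 + 1 + 1 + 1 + 1 + 0 + 1 + 1 = 7 ≡ 1 (mod 2).
s = (0, 1, 1, 1)^T — this equals column 7 of H (binary 0111), so error is at position 7.
Correct: flip bit 7 of r = 101110111000101 to get c = 101110011000101.


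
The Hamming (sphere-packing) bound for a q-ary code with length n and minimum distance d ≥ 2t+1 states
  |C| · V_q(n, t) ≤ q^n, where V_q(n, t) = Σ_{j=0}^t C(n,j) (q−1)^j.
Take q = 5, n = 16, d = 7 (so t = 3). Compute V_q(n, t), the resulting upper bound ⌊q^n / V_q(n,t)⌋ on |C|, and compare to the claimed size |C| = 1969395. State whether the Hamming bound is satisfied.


V_q(n, t) = 37825, q^n = 152587890625, Hamming bound = 4034048, |C| = 1969395 ≤ bound (satisfied).

Step 1: Compute V_q(n, t) = Σ_{j=0}^3 C(n, j) (q−1)^j.
  j = 0: C(16,0)·(4)^0 = 1·1 = 1.
  j = 1: C(16,1)·(4)^1 = 16·4 = 64.
  j = 2: C(16,2)·(4)^2 = 120·16 = 1920.
  j = 3: C(16,3)·(4)^3 = 560·64 = 35840.
  V_q(n, t) = 1 + 64 + 1920 + 35840 = 37825.
Step 2: q^n = 5^16 = 152587890625.
Step 3: Hamming bound ⌊q^n / V_q(n,t)⌋ = ⌊152587890625/37825⌋ = 4034048.
Step 4: Compare |C| = 1969395 to 4034048: satisfied.
The claimed |C| lies below the Hamming bound.


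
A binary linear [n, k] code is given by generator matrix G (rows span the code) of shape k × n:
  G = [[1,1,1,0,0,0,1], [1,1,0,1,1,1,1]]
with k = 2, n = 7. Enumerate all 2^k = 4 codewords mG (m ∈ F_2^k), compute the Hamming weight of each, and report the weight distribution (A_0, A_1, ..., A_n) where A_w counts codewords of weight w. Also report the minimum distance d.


Weight distribution: A_0 = 1, A_4 = 2, A_6 = 1. Minimum distance d = 4.

Enumerate all 2^2 = 4 messages m ∈ F_2^2.
For each, compute codeword c = mG in F_2^7, then tally its weight.
  m = 00 → c = 0000000, weight = 0.
  m = 10 → c = 1110001, weight = 4.
  m = 01 → c = 1101111, weight = 6.
  m = 11 → c = 0011110, weight = 4.
Tally weights:
  weight 0: 1 codewords.
  weight 4: 2 codewords.
  weight 6: 1 codewords.
Minimum distance d = smallest w > 0 with A_w > 0 = 4.
Sanity: Σ A_w = 4 = 2^2 = 4 ✓.


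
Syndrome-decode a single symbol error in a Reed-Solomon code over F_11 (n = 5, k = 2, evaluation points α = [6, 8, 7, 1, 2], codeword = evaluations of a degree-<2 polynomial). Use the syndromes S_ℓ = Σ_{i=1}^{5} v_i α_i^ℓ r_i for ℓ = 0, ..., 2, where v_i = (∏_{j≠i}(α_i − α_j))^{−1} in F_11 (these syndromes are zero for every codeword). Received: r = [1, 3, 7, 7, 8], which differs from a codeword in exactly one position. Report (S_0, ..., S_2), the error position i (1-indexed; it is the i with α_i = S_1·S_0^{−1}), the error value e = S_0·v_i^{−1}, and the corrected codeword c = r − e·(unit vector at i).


S = (9, 8, 1), error at position 3, error magnitude e = 5, c = [1, 3, 2, 7, 8].

Step 1: column multipliers v_i = (∏_{j≠i}(α_i − α_j))^{−1} mod 11.
  i = 1 (α = 6): (6−8)(6−7)(6−1)(6−2) = (−2)·(−1)·5·4 = 40 ≡ 7, so v_1 = 7^{−1} = 8 (mod 11).
  i = 2 (α = 8): (8−6)(8−7)(8−1)(8−2) = 2·1·7·6 = 84 ≡ 7, so v_2 = 7^{−1} = 8 (mod 11).
  i = 3 (α = 7): (7−6)(7−8)(7−1)(7−2) = 1·(−1)·6·5 = −30 ≡ 3, so v_3 = 3^{−1} = 4 (mod 11).
  i = 4 (α = 1): (1−6)(1−8)(1−7)(1−2) = (−5)·(−7)·(−6)·(−1) = 210 ≡ 1, so v_4 = 1^{−1} = 1 (mod 11).
  i = 5 (α = 2): (2−6)(2−8)(2−7)(2−1) = (−4)·(−6)·(−5)·1 = −120 ≡ 1, so v_5 = 1^{−1} = 1 (mod 11).
  v = [8, 8, 4, 1, 1].
Step 2: syndromes of r = [1, 3, 7, 7, 8] (all sums mod 11).
  S_0 = Σ v_i r_i = 8·1 + 8·3 + 4·7 + 1·7 + 1·8 = 75 ≡ 9.
  S_1 = Σ v_i α_i r_i = 8·6·1 + 8·8·3 + 4·7·7 + 1·1·7 + 1·2·8 = 459 ≡ 8.
  α_i^2 mod 11 = [3, 9, 5, 1, 4].
  S_2 = Σ v_i α_i^2 r_i = 8·3·1 + 8·9·3 + 4·5·7 + 1·1·7 + 1·4·8 = 419 ≡ 1.
  S = (9, 8, 1) ≠ 0, so r is not a codeword (an error is present).
Step 3: locate the error. For a single error e at position i, S_ℓ = v_i·e·α_i^ℓ, so α_err = S_1/S_0.
  S_0^{−1} = 9^{−1} = 5 (mod 11), so α_err = 8·5 = 40 ≡ 7 = α_3. Error position i = 3.
  Consistency check: S_2/S_1 = 1·7 = 7 ≡ 7 = α_err ✓ (single-error assumption holds).
Step 4: error magnitude e = S_0/v_3 = S_0·∏_{j≠3}(α_3 − α_j) = 9·3 = 27 ≡ 5 (mod 11).
Step 5: correct position 3: c_3 = r_3 − e = 7 − 5 ≡ 2 (mod 11). Hence c = [1, 3, 2, 7, 8].
  Check: interpolating c through the α_i gives m(x) = 6 + 1·x (degree < 2) with m(α_i) = c_i for every i, so c is indeed a codeword.


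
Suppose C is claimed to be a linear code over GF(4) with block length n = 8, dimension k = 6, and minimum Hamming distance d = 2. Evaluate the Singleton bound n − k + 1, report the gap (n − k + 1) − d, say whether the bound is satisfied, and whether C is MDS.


Singleton RHS = n − k + 1 = 3, slack = 1, bound satisfied, not MDS.

Singleton bound: d ≤ n − k + 1.
Here n = 8, k = 6, so n − k + 1 = 3.
Given d = 2, check d ≤ 3: YES.
Slack = (n − k + 1) − d = 1.
The code is NOT MDS (slack = 1 > 0).
Description: the claimed parameters are [8, 6, 2]_4; such a code would be non-MDS.


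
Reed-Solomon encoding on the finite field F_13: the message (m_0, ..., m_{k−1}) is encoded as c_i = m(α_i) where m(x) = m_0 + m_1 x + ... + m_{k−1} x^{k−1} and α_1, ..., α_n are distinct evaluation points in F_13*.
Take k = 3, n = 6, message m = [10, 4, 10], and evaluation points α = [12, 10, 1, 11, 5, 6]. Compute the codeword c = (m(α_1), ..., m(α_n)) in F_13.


c = [3, 10, 11, 3, 7, 4]

Message polynomial: m(x) = 10 + 4·x + 10·x^2 (mod 13).
For each evaluation point α_i, compute m(α_i) mod 13:
  α_1 = 12: Horner steps 10 → 7 → 3, so m(12) = 3.
  α_2 = 10: Horner steps 10 → 0 → 10, so m(10) = 10.
  α_3 = 1: Horner steps 10 → 1 → 11, so m(1) = 11.
  α_4 = 11: Horner steps 10 → 10 → 3, so m(11) = 3.
  α_5 = 5: Horner steps 10 → 2 → 7, so m(5) = 7.
  α_6 = 6: Horner steps 10 → 12 → 4, so m(6) = 4.
Codeword c = [3, 10, 11, 3, 7, 4] ∈ F_13^6.


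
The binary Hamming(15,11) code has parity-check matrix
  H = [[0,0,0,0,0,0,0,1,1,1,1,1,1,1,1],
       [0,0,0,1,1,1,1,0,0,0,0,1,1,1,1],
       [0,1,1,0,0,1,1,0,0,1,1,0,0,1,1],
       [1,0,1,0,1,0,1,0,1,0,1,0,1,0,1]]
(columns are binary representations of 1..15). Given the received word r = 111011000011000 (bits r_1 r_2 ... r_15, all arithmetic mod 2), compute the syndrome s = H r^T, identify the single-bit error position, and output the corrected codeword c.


s = (0, 1, 0, 0)^T, error position = 4, corrected codeword c = 111111000011000

Compute s = H r^T mod 2 one row at a time:
  s_1 = 0 + 0 + 0 + 1 + 1 + 0 + 0 + 0 = 2 ≡ 0 (mod 2).
  s_2 = 0 + 1 + 1 + 0 + 1 + 0 + 0 + 0 = 3 ≡ 1 (mod 2).
  s_3 = 1 + 1 + 1 + 0 + 0 + 1 + 0 + 0 = 4 ≡ 0 (mod 2).
  s_4 = 1 + 1 + 1 + 0 + 0 + 1 + 0 + 0 = 4 ≡ 0 (mod 2).
s = (0, 1, 0, 0)^T — this equals column 4 of H (binary 0100), so error is at position 4.
Correct: flip bit 4 of r = 111011000011000 to get c = 111111000011000.


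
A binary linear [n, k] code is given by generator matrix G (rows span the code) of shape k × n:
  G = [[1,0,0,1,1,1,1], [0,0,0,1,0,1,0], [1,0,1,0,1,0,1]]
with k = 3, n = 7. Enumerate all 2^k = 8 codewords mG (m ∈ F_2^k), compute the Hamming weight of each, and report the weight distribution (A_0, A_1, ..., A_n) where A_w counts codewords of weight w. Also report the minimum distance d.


Weight distribution: A_0 = 1, A_1 = 1, A_2 = 1, A_3 = 2, A_4 = 1, A_5 = 1, A_6 = 1. Minimum distance d = 1.

Enumerate all 2^3 = 8 messages m ∈ F_2^3.
For each, compute codeword c = mG in F_2^7, then tally its weight.
  m = 000 → c = 0000000, weight = 0.
  m = 100 → c = 1001111, weight = 5.
  m = 010 → c = 0001010, weight = 2.
  m = 110 → c = 1000101, weight = 3.
  m = 001 → c = 1010101, weight = 4.
  m = 101 → c = 0011010, weight = 3.
  m = 011 → c = 1011111, weight = 6.
  m = 111 → c = 0010000, weight = 1.
Tally weights:
  weight 0: 1 codewords.
  weight 1: 1 codewords.
  weight 2: 1 codewords.
  weight 3: 2 codewords.
  weight 4: 1 codewords.
  weight 5: 1 codewords.
  weight 6: 1 codewords.
Minimum distance d = smallest w > 0 with A_w > 0 = 1.
Sanity: Σ A_w = 8 = 2^3 = 8 ✓.


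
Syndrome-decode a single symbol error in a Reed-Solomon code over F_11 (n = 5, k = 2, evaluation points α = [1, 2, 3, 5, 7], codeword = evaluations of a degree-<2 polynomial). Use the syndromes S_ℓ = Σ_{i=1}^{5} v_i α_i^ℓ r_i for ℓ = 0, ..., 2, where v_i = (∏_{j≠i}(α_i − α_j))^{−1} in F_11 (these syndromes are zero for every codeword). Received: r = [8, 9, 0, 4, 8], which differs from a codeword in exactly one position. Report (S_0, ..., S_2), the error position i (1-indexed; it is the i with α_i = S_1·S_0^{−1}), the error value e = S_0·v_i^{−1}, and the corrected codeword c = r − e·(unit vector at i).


S = (3, 3, 3), error at position 1, error magnitude e = 1, c = [7, 9, 0, 4, 8].

Step 1: column multipliers v_i = (∏_{j≠i}(α_i − α_j))^{−1} mod 11.
  i = 1 (α = 1): (1−2)(1−3)(1−5)(1−7) = (−1)·(−2)·(−4)·(−6) = 48 ≡ 4, so v_1 = 4^{−1} = 3 (mod 11).
  i = 2 (α = 2): (2−1)(2−3)(2−5)(2−7) = 1·(−1)·(−3)·(−5) = −15 ≡ 7, so v_2 = 7^{−1} = 8 (mod 11).
  i = 3 (α = 3): (3−1)(3−2)(3−5)(3−7) = 2·1·(−2)·(−4) = 16 ≡ 5, so v_3 = 5^{−1} = 9 (mod 11).
  i = 4 (α = 5): (5−1)(5−2)(5−3)(5−7) = 4·3·2·(−2) = −48 ≡ 7, so v_4 = 7^{−1} = 8 (mod 11).
  i = 5 (α = 7): (7−1)(7−2)(7−3)(7−5) = 6·5·4·2 = 240 ≡ 9, so v_5 = 9^{−1} = 5 (mod 11).
  v = [3, 8, 9, 8, 5].
Step 2: syndromes of r = [8, 9, 0, 4, 8] (all sums mod 11).
  S_0 = Σ v_i r_i = 3·8 + 8·9 + 9·0 + 8·4 + 5·8 = 168 ≡ 3.
  S_1 = Σ v_i α_i r_i = 3·1·8 + 8·2·9 + 9·3·0 + 8·5·4 + 5·7·8 = 608 ≡ 3.
  α_i^2 mod 11 = [1, 4, 9, 3, 5].
  S_2 = Σ v_i α_i^2 r_i = 3·1·8 + 8·4·9 + 9·9·0 + 8·3·4 + 5·5·8 = 608 ≡ 3.
  S = (3, 3, 3) ≠ 0, so r is not a codeword (an error is present).
Step 3: locate the error. For a single error e at position i, S_ℓ = v_i·e·α_i^ℓ, so α_err = S_1/S_0.
  S_0^{−1} = 3^{−1} = 4 (mod 11), so α_err = 3·4 = 12 ≡ 1 = α_1. Error position i = 1.
  Consistency check: S_2/S_1 = 3·4 = 12 ≡ 1 = α_err ✓ (single-error assumption holds).
Step 4: error magnitude e = S_0/v_1 = S_0·∏_{j≠1}(α_1 − α_j) = 3·4 = 12 ≡ 1 (mod 11).
Step 5: correct position 1: c_1 = r_1 − e = 8 − 1 ≡ 7 (mod 11). Hence c = [7, 9, 0, 4, 8].
  Check: interpolating c through the α_i gives m(x) = 5 + 2·x (degree < 2) with m(α_i) = c_i for every i, so c is indeed a codeword.


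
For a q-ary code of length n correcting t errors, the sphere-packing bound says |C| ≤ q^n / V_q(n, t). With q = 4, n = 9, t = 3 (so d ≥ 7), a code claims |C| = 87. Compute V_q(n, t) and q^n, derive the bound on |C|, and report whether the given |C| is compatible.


V_q(n, t) = 2620, q^n = 262144, Hamming bound = 100, |C| = 87 ≤ bound (satisfied).

Step 1: Compute V_q(n, t) = Σ_{j=0}^3 C(n, j) (q−1)^j.
  j = 0: C(9,0)·(3)^0 = 1·1 = 1.
  j = 1: C(9,1)·(3)^1 = 9·3 = 27.
  j = 2: C(9,2)·(3)^2 = 36·9 = 324.
  j = 3: C(9,3)·(3)^3 = 84·27 = 2268.
  V_q(n, t) = 1 + 27 + 324 + 2268 = 2620.
Step 2: q^n = 4^9 = 262144.
Step 3: Hamming bound ⌊q^n / V_q(n,t)⌋ = ⌊262144/2620⌋ = 100.
Step 4: Compare |C| = 87 to 100: satisfied.
The claimed |C| lies below the Hamming bound.


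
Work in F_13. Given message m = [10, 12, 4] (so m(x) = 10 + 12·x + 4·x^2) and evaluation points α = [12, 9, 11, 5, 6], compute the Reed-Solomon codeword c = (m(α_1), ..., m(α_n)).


c = [2, 0, 2, 1, 5]

Message polynomial: m(x) = 10 + 12·x + 4·x^2 (mod 13).
For each evaluation point α_i, compute m(α_i) mod 13:
  α_1 = 12: Horner steps 4 → 8 → 2, so m(12) = 2.
  α_2 = 9: Horner steps 4 → 9 → 0, so m(9) = 0.
  α_3 = 11: Horner steps 4 → 4 → 2, so m(11) = 2.
  α_4 = 5: Horner steps 4 → 6 → 1, so m(5) = 1.
  α_5 = 6: Horner steps 4 → 10 → 5, so m(6) = 5.
Codeword c = [2, 0, 2, 1, 5] ∈ F_13^5.


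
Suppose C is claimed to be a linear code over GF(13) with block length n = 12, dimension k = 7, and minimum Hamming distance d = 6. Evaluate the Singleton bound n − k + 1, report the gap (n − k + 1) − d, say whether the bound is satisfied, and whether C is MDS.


Singleton RHS = n − k + 1 = 6, slack = 0, bound satisfied, MDS.

Singleton bound: d ≤ n − k + 1.
Here n = 12, k = 7, so n − k + 1 = 6.
Given d = 6, check d ≤ 6: YES.
Slack = (n − k + 1) − d = 0.
The code is MDS (slack = 0).
Description: the claimed parameters are [12, 7, 6]_13; such a code would be MDS (meets Singleton bound).


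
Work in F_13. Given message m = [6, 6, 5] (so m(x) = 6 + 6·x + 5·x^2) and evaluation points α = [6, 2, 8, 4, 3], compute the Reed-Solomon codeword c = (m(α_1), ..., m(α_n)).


c = [1, 12, 10, 6, 4]

Message polynomial: m(x) = 6 + 6·x + 5·x^2 (mod 13).
For each evaluation point α_i, compute m(α_i) mod 13:
  α_1 = 6: Horner steps 5 → 10 → 1, so m(6) = 1.
  α_2 = 2: Horner steps 5 → 3 → 12, so m(2) = 12.
  α_3 = 8: Horner steps 5 → 7 → 10, so m(8) = 10.
  α_4 = 4: Horner steps 5 → 0 → 6, so m(4) = 6.
  α_5 = 3: Horner steps 5 → 8 → 4, so m(3) = 4.
Codeword c = [1, 12, 10, 6, 4] ∈ F_13^5.


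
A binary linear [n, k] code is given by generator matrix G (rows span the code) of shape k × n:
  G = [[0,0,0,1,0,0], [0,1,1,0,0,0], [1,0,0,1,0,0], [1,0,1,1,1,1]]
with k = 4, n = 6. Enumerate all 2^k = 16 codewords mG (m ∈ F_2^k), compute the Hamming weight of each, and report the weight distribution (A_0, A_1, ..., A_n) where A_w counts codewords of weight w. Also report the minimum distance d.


Weight distribution: A_0 = 1, A_1 = 2, A_2 = 2, A_3 = 4, A_4 = 5, A_5 = 2. Minimum distance d = 1.

Enumerate all 2^4 = 16 messages m ∈ F_2^4.
For each, compute codeword c = mG in F_2^6, then tally its weight.
  m = 0000 → c = 000000, weight = 0.
  m = 1000 → c = 000100, weight = 1.
  m = 0100 → c = 011000, weight = 2.
  m = 1100 → c = 011100, weight = 3.
  m = 0010 → c = 100100, weight = 2.
  m = 1010 → c = 100000, weight = 1.
  m = 0110 → c = 111100, weight = 4.
  m = 1110 → c = 111000, weight = 3.
  m = 0001 → c = 101111, weight = 5.
  m = 1001 → c = 101011, weight = 4.
  m = 0101 → c = 110111, weight = 5.
  m = 1101 → c = 110011, weight = 4.
  m = 0011 → c = 001011, weight = 3.
  m = 1011 → c = 001111, weight = 4.
  m = 0111 → c = 010011, weight = 3.
  m = 1111 → c = 010111, weight = 4.
Tally weights:
  weight 0: 1 codewords.
  weight 1: 2 codewords.
  weight 2: 2 codewords.
  weight 3: 4 codewords.
  weight 4: 5 codewords.
  weight 5: 2 codewords.
Minimum distance d = smallest w > 0 with A_w > 0 = 1.
Sanity: Σ A_w = 16 = 2^4 = 16 ✓.


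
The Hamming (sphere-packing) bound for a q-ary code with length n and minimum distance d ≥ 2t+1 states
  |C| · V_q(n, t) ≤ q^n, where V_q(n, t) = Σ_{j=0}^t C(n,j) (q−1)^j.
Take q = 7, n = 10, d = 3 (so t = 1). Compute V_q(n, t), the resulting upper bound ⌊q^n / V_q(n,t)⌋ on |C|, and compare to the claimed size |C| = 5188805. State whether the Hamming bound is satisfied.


V_q(n, t) = 61, q^n = 282475249, Hamming bound = 4630741, |C| = 5188805 > bound (violated).

Step 1: Compute V_q(n, t) = Σ_{j=0}^1 C(n, j) (q−1)^j.
  j = 0: C(10,0)·(6)^0 = 1·1 = 1.
  j = 1: C(10,1)·(6)^1 = 10·6 = 60.
  V_q(n, t) = 1 + 60 = 61.
Step 2: q^n = 7^10 = 282475249.
Step 3: Hamming bound ⌊q^n / V_q(n,t)⌋ = ⌊282475249/61⌋ = 4630741.
Step 4: Compare |C| = 5188805 to 4630741: violated.
The claimed |C| lies above the Hamming bound, so no 7-ary code of length 10 with d ≥ 3 can have 5188805 codewords.


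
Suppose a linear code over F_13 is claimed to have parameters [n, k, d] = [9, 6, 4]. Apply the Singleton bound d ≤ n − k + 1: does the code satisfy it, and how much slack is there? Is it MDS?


Singleton RHS = n − k + 1 = 4, slack = 0, bound satisfied, MDS.

Singleton bound: d ≤ n − k + 1.
Here n = 9, k = 6, so n − k + 1 = 4.
Given d = 4, check d ≤ 4: YES.
Slack = (n − k + 1) − d = 0.
The code is MDS (slack = 0).
Description: the claimed parameters are [9, 6, 4]_13; such a code would be MDS (meets Singleton bound).


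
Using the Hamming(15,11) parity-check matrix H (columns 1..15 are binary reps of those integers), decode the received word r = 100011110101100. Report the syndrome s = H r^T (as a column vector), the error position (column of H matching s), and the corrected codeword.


s = (0, 1, 1, 0)^T, error position = 6, corrected codeword c = 100010110101100

Compute s = H r^T mod 2 one row at a time:
  s_1 = 1 + 0 + 1 + 0 + 1 + 1 + 0 + 0 = 4 ≡ 0 (mod 2).
  s_2 = 0 + 1 + 1 + 1 + 1 + 1 + 0 + 0 = 5 ≡ 1 (mod 2).
  s_3 = 0 + 0 + 1 + 1 + 1 + 0 + 0 + 0 = 3 ≡ 1 (mod 2).
  s_4 = 1 + 0 + 1 + 1 + 0 + 0 + 1 + 0 = 4 ≡ 0 (mod 2).
s = (0, 1, 1, 0)^T — this equals column 6 of H (binary 0110), so error is at position 6.
Correct: flip bit 6 of r = 100011110101100 to get c = 100010110101100.


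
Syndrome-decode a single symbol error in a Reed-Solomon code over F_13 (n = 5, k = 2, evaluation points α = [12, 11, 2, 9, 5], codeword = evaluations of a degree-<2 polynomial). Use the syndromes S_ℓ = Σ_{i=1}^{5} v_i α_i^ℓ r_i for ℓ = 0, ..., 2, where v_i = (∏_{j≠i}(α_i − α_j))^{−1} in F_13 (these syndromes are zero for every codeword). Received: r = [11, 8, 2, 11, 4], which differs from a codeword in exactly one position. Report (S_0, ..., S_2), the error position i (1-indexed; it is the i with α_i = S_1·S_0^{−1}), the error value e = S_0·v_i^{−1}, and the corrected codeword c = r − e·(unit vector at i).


S = (12, 1, 12), error at position 1, error magnitude e = 11, c = [0, 8, 2, 11, 4].

Step 1: column multipliers v_i = (∏_{j≠i}(α_i − α_j))^{−1} mod 13.
  i = 1 (α = 12): (12−11)(12−2)(12−9)(12−5) = 1·10·3·7 = 210 ≡ 2, so v_1 = 2^{−1} = 7 (mod 13).
  i = 2 (α = 11): (11−12)(11−2)(11−9)(11−5) = (−1)·9·2·6 = −108 ≡ 9, so v_2 = 9^{−1} = 3 (mod 13).
  i = 3 (α = 2): (2−12)(2−11)(2−9)(2−5) = (−10)·(−9)·(−7)·(−3) = 1890 ≡ 5, so v_3 = 5^{−1} = 8 (mod 13).
  i = 4 (α = 9): (9−12)(9−11)(9−2)(9−5) = (−3)·(−2)·7·4 = 168 ≡ 12, so v_4 = 12^{−1} = 12 (mod 13).
  i = 5 (α = 5): (5−12)(5−11)(5−2)(5−9) = (−7)·(−6)·3·(−4) = −504 ≡ 3, so v_5 = 3^{−1} = 9 (mod 13).
  v = [7, 3, 8, 12, 9].
Step 2: syndromes of r = [11, 8, 2, 11, 4] (all sums mod 13).
  S_0 = Σ v_i r_i = 7·11 + 3·8 + 8·2 + 12·11 + 9·4 = 285 ≡ 12.
  S_1 = Σ v_i α_i r_i = 7·12·11 + 3·11·8 + 8·2·2 + 12·9·11 + 9·5·4 = 2588 ≡ 1.
  α_i^2 mod 13 = [1, 4, 4, 3, 12].
  S_2 = Σ v_i α_i^2 r_i = 7·1·11 + 3·4·8 + 8·4·2 + 12·3·11 + 9·12·4 = 1065 ≡ 12.
  S = (12, 1, 12) ≠ 0, so r is not a codeword (an error is present).
Step 3: locate the error. For a single error e at position i, S_ℓ = v_i·e·α_i^ℓ, so α_err = S_1/S_0.
  S_0^{−1} = 12^{−1} = 12 (mod 13), so α_err = 1·12 = 12 ≡ 12 = α_1. Error position i = 1.
  Consistency check: S_2/S_1 = 12·1 = 12 ≡ 12 = α_err ✓ (single-error assumption holds).
Step 4: error magnitude e = S_0/v_1 = S_0·∏_{j≠1}(α_1 − α_j) = 12·2 = 24 ≡ 11 (mod 13).
Step 5: correct position 1: c_1 = r_1 − e = 11 − 11 ≡ 0 (mod 13). Hence c = [0, 8, 2, 11, 4].
  Check: interpolating c through the α_i gives m(x) = 5 + 5·x (degree < 2) with m(α_i) = c_i for every i, so c is indeed a codeword.


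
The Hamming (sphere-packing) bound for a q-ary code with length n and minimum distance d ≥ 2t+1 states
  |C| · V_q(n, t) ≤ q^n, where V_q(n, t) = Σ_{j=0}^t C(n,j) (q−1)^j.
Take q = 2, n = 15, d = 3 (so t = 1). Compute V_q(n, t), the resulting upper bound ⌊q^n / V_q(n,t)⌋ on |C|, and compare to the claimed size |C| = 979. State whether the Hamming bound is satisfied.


V_q(n, t) = 16, q^n = 32768, Hamming bound = 2048, |C| = 979 ≤ bound (satisfied).

Step 1: Compute V_q(n, t) = Σ_{j=0}^1 C(n, j) (q−1)^j.
  j = 0: C(15,0)·(1)^0 = 1·1 = 1.
  j = 1: C(15,1)·(1)^1 = 15·1 = 15.
  V_q(n, t) = 1 + 15 = 16.
Step 2: q^n = 2^15 = 32768.
Step 3: Hamming bound ⌊q^n / V_q(n,t)⌋ = ⌊32768/16⌋ = 2048.
Step 4: Compare |C| = 979 to 2048: satisfied.
The claimed |C| lies below the Hamming bound.


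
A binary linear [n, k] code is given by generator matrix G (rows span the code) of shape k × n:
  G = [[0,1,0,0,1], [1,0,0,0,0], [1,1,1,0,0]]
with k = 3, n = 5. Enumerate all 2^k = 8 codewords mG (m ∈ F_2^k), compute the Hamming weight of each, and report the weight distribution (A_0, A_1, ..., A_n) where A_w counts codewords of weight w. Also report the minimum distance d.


Weight distribution: A_0 = 1, A_1 = 1, A_2 = 3, A_3 = 3. Minimum distance d = 1.

Enumerate all 2^3 = 8 messages m ∈ F_2^3.
For each, compute codeword c = mG in F_2^5, then tally its weight.
  m = 000 → c = 00000, weight = 0.
  m = 100 → c = 01001, weight = 2.
  m = 010 → c = 10000, weight = 1.
  m = 110 → c = 11001, weight = 3.
  m = 001 → c = 11100, weight = 3.
  m = 101 → c = 10101, weight = 3.
  m = 011 → c = 01100, weight = 2.
  m = 111 → c = 00101, weight = 2.
Tally weights:
  weight 0: 1 codewords.
  weight 1: 1 codewords.
  weight 2: 3 codewords.
  weight 3: 3 codewords.
Minimum distance d = smallest w > 0 with A_w > 0 = 1.
Sanity: Σ A_w = 8 = 2^3 = 8 ✓.


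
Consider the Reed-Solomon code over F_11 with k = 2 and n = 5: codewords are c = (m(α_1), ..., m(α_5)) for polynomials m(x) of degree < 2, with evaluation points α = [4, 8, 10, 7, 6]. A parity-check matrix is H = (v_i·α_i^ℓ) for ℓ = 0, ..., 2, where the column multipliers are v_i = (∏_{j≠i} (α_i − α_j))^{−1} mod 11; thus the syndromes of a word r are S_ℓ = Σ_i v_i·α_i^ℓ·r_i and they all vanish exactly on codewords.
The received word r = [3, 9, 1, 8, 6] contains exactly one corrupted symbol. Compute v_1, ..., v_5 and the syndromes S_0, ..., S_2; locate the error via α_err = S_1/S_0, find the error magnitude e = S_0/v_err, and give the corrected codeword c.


S = (8, 1, 7), error at position 4, error magnitude e = 6, c = [3, 9, 1, 2, 6].

Step 1: column multipliers v_i = (∏_{j≠i}(α_i − α_j))^{−1} mod 11.
  i = 1 (α = 4): (4−8)(4−10)(4−7)(4−6) = (−4)·(−6)·(−3)·(−2) = 144 ≡ 1, so v_1 = 1^{−1} = 1 (mod 11).
  i = 2 (α = 8): (8−4)(8−10)(8−7)(8−6) = 4·(−2)·1·2 = −16 ≡ 6, so v_2 = 6^{−1} = 2 (mod 11).
  i = 3 (α = 10): (10−4)(10−8)(10−7)(10−6) = 6·2·3·4 = 144 ≡ 1, so v_3 = 1^{−1} = 1 (mod 11).
  i = 4 (α = 7): (7−4)(7−8)(7−10)(7−6) = 3·(−1)·(−3)·1 = 9 ≡ 9, so v_4 = 9^{−1} = 5 (mod 11).
  i = 5 (α = 6): (6−4)(6−8)(6−10)(6−7) = 2·(−2)·(−4)·(−1) = −16 ≡ 6, so v_5 = 6^{−1} = 2 (mod 11).
  v = [1, 2, 1, 5, 2].
Step 2: syndromes of r = [3, 9, 1, 8, 6] (all sums mod 11).
  S_0 = Σ v_i r_i = 1·3 + 2·9 + 1·1 + 5·8 + 2·6 = 74 ≡ 8.
  S_1 = Σ v_i α_i r_i = 1·4·3 + 2·8·9 + 1·10·1 + 5·7·8 + 2·6·6 = 518 ≡ 1.
  α_i^2 mod 11 = [5, 9, 1, 5, 3].
  S_2 = Σ v_i α_i^2 r_i = 1·5·3 + 2·9·9 + 1·1·1 + 5·5·8 + 2·3·6 = 414 ≡ 7.
  S = (8, 1, 7) ≠ 0, so r is not a codeword (an error is present).
Step 3: locate the error. For a single error e at position i, S_ℓ = v_i·e·α_i^ℓ, so α_err = S_1/S_0.
  S_0^{−1} = 8^{−1} = 7 (mod 11), so α_err = 1·7 = 7 ≡ 7 = α_4. Error position i = 4.
  Consistency check: S_2/S_1 = 7·1 = 7 ≡ 7 = α_err ✓ (single-error assumption holds).
Step 4: error magnitude e = S_0/v_4 = S_0·∏_{j≠4}(α_4 − α_j) = 8·9 = 72 ≡ 6 (mod 11).
Step 5: correct position 4: c_4 = r_4 − e = 8 − 6 ≡ 2 (mod 11). Hence c = [3, 9, 1, 2, 6].
  Check: interpolating c through the α_i gives m(x) = 8 + 7·x (degree < 2) with m(α_i) = c_i for every i, so c is indeed a codeword.


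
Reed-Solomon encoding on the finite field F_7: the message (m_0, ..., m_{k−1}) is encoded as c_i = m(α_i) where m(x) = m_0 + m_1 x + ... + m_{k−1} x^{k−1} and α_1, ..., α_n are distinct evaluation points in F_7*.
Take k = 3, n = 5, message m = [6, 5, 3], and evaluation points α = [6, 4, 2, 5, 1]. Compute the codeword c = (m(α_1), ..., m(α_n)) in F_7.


c = [4, 4, 0, 1, 0]

Message polynomial: m(x) = 6 + 5·x + 3·x^2 (mod 7).
For each evaluation point α_i, compute m(α_i) mod 7:
  α_1 = 6: Horner steps 3 → 2 → 4, so m(6) = 4.
  α_2 = 4: Horner steps 3 → 3 → 4, so m(4) = 4.
  α_3 = 2: Horner steps 3 → 4 → 0, so m(2) = 0.
  α_4 = 5: Horner steps 3 → 6 → 1, so m(5) = 1.
  α_5 = 1: Horner steps 3 → 1 → 0, so m(1) = 0.
Codeword c = [4, 4, 0, 1, 0] ∈ F_7^5.


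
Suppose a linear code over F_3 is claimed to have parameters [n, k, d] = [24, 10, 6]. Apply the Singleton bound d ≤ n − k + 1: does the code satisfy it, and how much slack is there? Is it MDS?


Singleton RHS = n − k + 1 = 15, slack = 9, bound satisfied, not MDS.

Singleton bound: d ≤ n − k + 1.
Here n = 24, k = 10, so n − k + 1 = 15.
Given d = 6, check d ≤ 15: YES.
Slack = (n − k + 1) − d = 9.
The code is NOT MDS (slack = 9 > 0).
Description: the claimed parameters are [24, 10, 6]_3; such a code would be non-MDS.


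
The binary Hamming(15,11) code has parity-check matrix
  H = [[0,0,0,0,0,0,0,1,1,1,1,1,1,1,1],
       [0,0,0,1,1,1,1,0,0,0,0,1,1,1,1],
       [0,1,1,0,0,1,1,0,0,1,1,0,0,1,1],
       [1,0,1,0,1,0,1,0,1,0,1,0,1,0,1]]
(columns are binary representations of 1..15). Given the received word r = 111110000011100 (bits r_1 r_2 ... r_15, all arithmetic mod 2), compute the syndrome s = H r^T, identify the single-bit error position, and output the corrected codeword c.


s = (1, 0, 1, 1)^T, error position = 11, corrected codeword c = 111110000001100

Compute s = H r^T mod 2 one row at a time:
  s_1 = 0 + 0 + 0 + 1 + 1 + 1 + 0 + 0 = 3 ≡ 1 (mod 2).
  s_2 = 1 + 1 + 0 + 0 + 1 + 1 + 0 + 0 = 4 ≡ 0 (mod 2).
  s_3 = 1 + 1 + 0 + 0 + 0 + 1 + 0 + 0 = 3 ≡ 1 (mod 2).
  s_4 = 1 + 1 + 1 + 0 + 0 + 1 + 1 + 0 = 5 ≡ 1 (mod 2).
s = (1, 0, 1, 1)^T — this equals column 11 of H (binary 1011), so error is at position 11.
Correct: flip bit 11 of r = 111110000011100 to get c = 111110000001100.


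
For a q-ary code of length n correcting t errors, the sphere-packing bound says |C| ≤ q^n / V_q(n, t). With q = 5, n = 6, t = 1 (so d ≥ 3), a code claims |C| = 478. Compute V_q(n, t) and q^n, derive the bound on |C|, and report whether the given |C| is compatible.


V_q(n, t) = 25, q^n = 15625, Hamming bound = 625, |C| = 478 ≤ bound (satisfied).

Step 1: Compute V_q(n, t) = Σ_{j=0}^1 C(n, j) (q−1)^j.
  j = 0: C(6,0)·(4)^0 = 1·1 = 1.
  j = 1: C(6,1)·(4)^1 = 6·4 = 24.
  V_q(n, t) = 1 + 24 = 25.
Step 2: q^n = 5^6 = 15625.
Step 3: Hamming bound ⌊q^n / V_q(n,t)⌋ = ⌊15625/25⌋ = 625.
Step 4: Compare |C| = 478 to 625: satisfied.
The claimed |C| lies below the Hamming bound.


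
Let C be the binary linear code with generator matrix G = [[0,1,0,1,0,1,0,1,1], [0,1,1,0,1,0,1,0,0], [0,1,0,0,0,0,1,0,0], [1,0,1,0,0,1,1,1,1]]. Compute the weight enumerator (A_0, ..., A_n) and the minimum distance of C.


Weight distribution: A_0 = 1, A_2 = 2, A_3 = 2, A_4 = 1, A_5 = 4, A_6 = 4, A_7 = 2. Minimum distance d = 2.

Enumerate all 2^4 = 16 messages m ∈ F_2^4.
For each, compute codeword c = mG in F_2^9, then tally its weight.
  m = 0000 → c = 000000000, weight = 0.
  m = 1000 → c = 010101011, weight = 5.
  m = 0100 → c = 011010100, weight = 4.
  m = 1100 → c = 001111111, weight = 7.
  m = 0010 → c = 010000100, weight = 2.
  m = 1010 → c = 000101111, weight = 5.
  m = 0110 → c = 001010000, weight = 2.
  m = 1110 → c = 011111011, weight = 7.
  m = 0001 → c = 101001111, weight = 6.
  m = 1001 → c = 111100100, weight = 5.
  m = 0101 → c = 110011011, weight = 6.
  m = 1101 → c = 100110000, weight = 3.
  m = 0011 → c = 111001011, weight = 6.
  m = 1011 → c = 101100000, weight = 3.
  m = 0111 → c = 100011111, weight = 6.
  m = 1111 → c = 110110100, weight = 5.
Tally weights:
  weight 0: 1 codewords.
  weight 2: 2 codewords.
  weight 3: 2 codewords.
  weight 4: 1 codewords.
  weight 5: 4 codewords.
  weight 6: 4 codewords.
  weight 7: 2 codewords.
Minimum distance d = smallest w > 0 with A_w > 0 = 2.
Sanity: Σ A_w = 16 = 2^4 = 16 ✓.


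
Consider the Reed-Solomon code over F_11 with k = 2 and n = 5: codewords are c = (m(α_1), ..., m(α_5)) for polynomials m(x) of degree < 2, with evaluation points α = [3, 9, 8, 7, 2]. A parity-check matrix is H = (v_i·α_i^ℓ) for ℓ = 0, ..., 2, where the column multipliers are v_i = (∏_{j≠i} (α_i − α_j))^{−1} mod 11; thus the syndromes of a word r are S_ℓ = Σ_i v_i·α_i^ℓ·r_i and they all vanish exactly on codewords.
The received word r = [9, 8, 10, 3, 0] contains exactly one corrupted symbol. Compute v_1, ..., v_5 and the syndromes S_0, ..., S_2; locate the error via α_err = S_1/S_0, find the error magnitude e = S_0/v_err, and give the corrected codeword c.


S = (5, 2, 3), error at position 4, error magnitude e = 2, c = [9, 8, 10, 1, 0].

Step 1: column multipliers v_i = (∏_{j≠i}(α_i − α_j))^{−1} mod 11.
  i = 1 (α = 3): (3−9)(3−8)(3−7)(3−2) = (−6)·(−5)·(−4)·1 = −120 ≡ 1, so v_1 = 1^{−1} = 1 (mod 11).
  i = 2 (α = 9): (9−3)(9−8)(9−7)(9−2) = 6·1·2·7 = 84 ≡ 7, so v_2 = 7^{−1} = 8 (mod 11).
  i = 3 (α = 8): (8−3)(8−9)(8−7)(8−2) = 5·(−1)·1·6 = −30 ≡ 3, so v_3 = 3^{−1} = 4 (mod 11).
  i = 4 (α = 7): (7−3)(7−9)(7−8)(7−2) = 4·(−2)·(−1)·5 = 40 ≡ 7, so v_4 = 7^{−1} = 8 (mod 11).
  i = 5 (α = 2): (2−3)(2−9)(2−8)(2−7) = (−1)·(−7)·(−6)·(−5) = 210 ≡ 1, so v_5 = 1^{−1} = 1 (mod 11).
  v = [1, 8, 4, 8, 1].
Step 2: syndromes of r = [9, 8, 10, 3, 0] (all sums mod 11).
  S_0 = Σ v_i r_i = 1·9 + 8·8 + 4·10 + 8·3 + 1·0 = 137 ≡ 5.
  S_1 = Σ v_i α_i r_i = 1·3·9 + 8·9·8 + 4·8·10 + 8·7·3 + 1·2·0 = 1091 ≡ 2.
  α_i^2 mod 11 = [9, 4, 9, 5, 4].
  S_2 = Σ v_i α_i^2 r_i = 1·9·9 + 8·4·8 + 4·9·10 + 8·5·3 + 1·4·0 = 817 ≡ 3.
  S = (5, 2, 3) ≠ 0, so r is not a codeword (an error is present).
Step 3: locate the error. For a single error e at position i, S_ℓ = v_i·e·α_i^ℓ, so α_err = S_1/S_0.
  S_0^{−1} = 5^{−1} = 9 (mod 11), so α_err = 2·9 = 18 ≡ 7 = α_4. Error position i = 4.
  Consistency check: S_2/S_1 = 3·6 = 18 ≡ 7 = α_err ✓ (single-error assumption holds).
Step 4: error magnitude e = S_0/v_4 = S_0·∏_{j≠4}(α_4 − α_j) = 5·7 = 35 ≡ 2 (mod 11).
Step 5: correct position 4: c_4 = r_4 − e = 3 − 2 ≡ 1 (mod 11). Hence c = [9, 8, 10, 1, 0].
  Check: interpolating c through the α_i gives m(x) = 4 + 9·x (degree < 2) with m(α_i) = c_i for every i, so c is indeed a codeword.
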